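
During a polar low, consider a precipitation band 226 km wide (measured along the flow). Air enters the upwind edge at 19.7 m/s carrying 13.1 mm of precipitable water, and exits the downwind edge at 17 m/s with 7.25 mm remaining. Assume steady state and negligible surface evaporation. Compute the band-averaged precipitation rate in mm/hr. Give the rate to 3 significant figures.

R ≈ 2.15 mm/hr

Column moisture flux per unit crosswind length is F = V × PW.
Inflow: F_in = 19.7 × 13.1 = 258.07 mm·m/s
Outflow: F_out = 17 × 7.25 = 123.25 mm·m/s
Steady-state rate R = (F_in − F_out)/L = (258.07 − 123.25) / 226000 m = 5.965e-04 mm/s.
R = 5.965e-04 × 3600 = 2.15 mm/hr.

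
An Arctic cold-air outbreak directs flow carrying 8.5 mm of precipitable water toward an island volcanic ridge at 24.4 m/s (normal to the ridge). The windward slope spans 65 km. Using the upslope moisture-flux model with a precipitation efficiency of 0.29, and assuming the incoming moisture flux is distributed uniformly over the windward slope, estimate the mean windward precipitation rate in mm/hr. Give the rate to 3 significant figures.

R ≈ 3.33 mm/hr

Incoming column moisture flux per unit ridge length: F = V × PW = 24.4 × 8.5 = 207.4 mm·m/s.
Spread over the 65 km slope with efficiency ε = 0.29: R = ε·F/W = 0.29 × 207.4 / 65000 m = 9.253e-04 mm/s.
R = 9.253e-04 × 3600 = 3.33 mm/hr.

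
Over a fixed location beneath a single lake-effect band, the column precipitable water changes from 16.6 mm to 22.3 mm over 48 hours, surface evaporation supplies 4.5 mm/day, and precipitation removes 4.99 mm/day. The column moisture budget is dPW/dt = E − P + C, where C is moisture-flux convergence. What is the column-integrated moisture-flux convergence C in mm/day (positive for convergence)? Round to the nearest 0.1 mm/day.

dPW/dt = (22.3 − 16.6) mm / (48/24 day) = +2.850 mm/day.
C = dPW/dt − E + P = (+2.850) − 4.5 + 4.99 = 3.3 mm/day.

C ≈ 3.3 mm/day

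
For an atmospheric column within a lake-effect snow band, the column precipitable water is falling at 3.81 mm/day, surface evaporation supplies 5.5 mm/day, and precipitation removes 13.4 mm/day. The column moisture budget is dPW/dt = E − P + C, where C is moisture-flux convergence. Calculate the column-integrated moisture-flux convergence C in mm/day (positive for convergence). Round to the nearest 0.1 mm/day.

C ≈ 4.1 mm/day

dPW/dt = -3.81 mm/day.
C = dPW/dt − E + P = (-3.81) − 5.5 + 13.4 = 4.1 mm/day.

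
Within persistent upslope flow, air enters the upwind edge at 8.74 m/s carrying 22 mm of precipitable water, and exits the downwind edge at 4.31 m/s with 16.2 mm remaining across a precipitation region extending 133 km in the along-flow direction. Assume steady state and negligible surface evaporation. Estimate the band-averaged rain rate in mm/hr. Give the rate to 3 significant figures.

Column moisture flux per unit crosswind length is F = V × PW.
Inflow: F_in = 8.74 × 22 = 192.28 mm·m/s
Outflow: F_out = 4.31 × 16.2 = 69.822 mm·m/s
Steady-state rate R = (F_in − F_out)/L = (192.28 − 69.822) / 133000 m = 9.207e-04 mm/s.
R = 9.207e-04 × 3600 = 3.31 mm/hr.

R ≈ 3.31 mm/hr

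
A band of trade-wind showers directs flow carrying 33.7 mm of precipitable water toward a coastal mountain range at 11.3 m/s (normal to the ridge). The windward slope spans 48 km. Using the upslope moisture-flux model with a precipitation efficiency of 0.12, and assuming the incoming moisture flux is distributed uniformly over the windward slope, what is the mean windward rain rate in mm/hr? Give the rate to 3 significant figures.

R ≈ 3.43 mm/hr

Incoming column moisture flux per unit ridge length: F = V × PW = 11.3 × 33.7 = 380.81 mm·m/s.
Spread over the 48 km slope with efficiency ε = 0.12: R = ε·F/W = 0.12 × 380.81 / 48000 m = 9.520e-04 mm/s.
R = 9.520e-04 × 3600 = 3.43 mm/hr.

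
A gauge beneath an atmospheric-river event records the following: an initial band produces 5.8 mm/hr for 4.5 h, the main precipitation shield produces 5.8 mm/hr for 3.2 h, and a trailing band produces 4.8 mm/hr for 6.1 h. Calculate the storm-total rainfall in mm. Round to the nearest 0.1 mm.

total ≈ 73.9 mm

Total = Σ Rᵢ Δtᵢ = 5.8 × 4.5 + 5.8 × 3.2 + 4.8 × 6.1
      = 26.1 + 18.56 + 29.28 = 73.9 mm.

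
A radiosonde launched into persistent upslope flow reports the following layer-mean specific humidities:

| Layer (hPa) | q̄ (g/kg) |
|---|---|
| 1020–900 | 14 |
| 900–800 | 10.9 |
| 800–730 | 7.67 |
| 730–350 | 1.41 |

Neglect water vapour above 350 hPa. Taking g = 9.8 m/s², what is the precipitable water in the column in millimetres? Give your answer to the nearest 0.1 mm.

PW ≈ 39.2 mm

Precipitable water is the column-integrated vapour mass per unit area: PW = (1/g) Σ q̄ Δp, with q in kg/kg and Δp in Pa (1 kg/m² of water = 1 mm).
Layer 1020–900 hPa: Δp = 120 hPa = 12000 Pa, q̄ = 0.014 kg/kg → 0.014 × 12000 / 9.8 = 17.14 mm
Layer 900–800 hPa: Δp = 100 hPa = 10000 Pa, q̄ = 0.0109 kg/kg → 0.0109 × 10000 / 9.8 = 11.12 mm
Layer 800–730 hPa: Δp = 70 hPa = 7000 Pa, q̄ = 0.00767 kg/kg → 0.00767 × 7000 / 9.8 = 5.48 mm
Layer 730–350 hPa: Δp = 380 hPa = 38000 Pa, q̄ = 0.00141 kg/kg → 0.00141 × 38000 / 9.8 = 5.47 mm
PW = 17.14 + 11.12 + 5.48 + 5.47 = 39.21 ≈ 39.2 mm.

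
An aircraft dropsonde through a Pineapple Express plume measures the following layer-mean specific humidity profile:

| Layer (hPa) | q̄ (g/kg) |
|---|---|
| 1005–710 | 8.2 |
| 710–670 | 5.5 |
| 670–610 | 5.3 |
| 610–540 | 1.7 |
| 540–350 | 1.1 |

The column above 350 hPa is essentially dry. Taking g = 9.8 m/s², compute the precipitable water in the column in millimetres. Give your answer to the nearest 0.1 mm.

PW ≈ 33.5 mm

Precipitable water is the column-integrated vapour mass per unit area: PW = (1/g) Σ q̄ Δp, with q in kg/kg and Δp in Pa (1 kg/m² of water = 1 mm).
Layer 1005–710 hPa: Δp = 295 hPa = 29500 Pa, q̄ = 0.0082 kg/kg → 0.0082 × 29500 / 9.8 = 24.68 mm
Layer 710–670 hPa: Δp = 40 hPa = 4000 Pa, q̄ = 0.0055 kg/kg → 0.0055 × 4000 / 9.8 = 2.24 mm
Layer 670–610 hPa: Δp = 60 hPa = 6000 Pa, q̄ = 0.0053 kg/kg → 0.0053 × 6000 / 9.8 = 3.24 mm
Layer 610–540 hPa: Δp = 70 hPa = 7000 Pa, q̄ = 0.0017 kg/kg → 0.0017 × 7000 / 9.8 = 1.21 mm
Layer 540–350 hPa: Δp = 190 hPa = 19000 Pa, q̄ = 0.0011 kg/kg → 0.0011 × 19000 / 9.8 = 2.13 mm
PW = 24.68 + 2.24 + 3.24 + 1.21 + 2.13 = 33.50 ≈ 33.5 mm.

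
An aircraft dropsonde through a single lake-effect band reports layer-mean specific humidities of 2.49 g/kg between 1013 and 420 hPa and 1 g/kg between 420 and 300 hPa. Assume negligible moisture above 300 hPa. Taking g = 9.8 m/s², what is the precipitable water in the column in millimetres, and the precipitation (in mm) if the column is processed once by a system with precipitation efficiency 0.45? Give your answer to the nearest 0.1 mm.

Precipitable water is the column-integrated vapour mass per unit area: PW = (1/g) Σ q̄ Δp, with q in kg/kg and Δp in Pa (1 kg/m² of water = 1 mm).
Layer 1013–420 hPa: Δp = 593 hPa = 59300 Pa, q̄ = 0.00249 kg/kg → 0.00249 × 59300 / 9.8 = 15.07 mm
Layer 420–300 hPa: Δp = 120 hPa = 12000 Pa, q̄ = 0.001 kg/kg → 0.001 × 12000 / 9.8 = 1.22 mm
PW = 15.07 + 1.22 = 16.29 ≈ 16.3 mm.
Precipitation = ε × PW = 0.45 × 16.3 = 7.3 mm.

PW ≈ 16.3 mm; precipitation ≈ 7.3 mm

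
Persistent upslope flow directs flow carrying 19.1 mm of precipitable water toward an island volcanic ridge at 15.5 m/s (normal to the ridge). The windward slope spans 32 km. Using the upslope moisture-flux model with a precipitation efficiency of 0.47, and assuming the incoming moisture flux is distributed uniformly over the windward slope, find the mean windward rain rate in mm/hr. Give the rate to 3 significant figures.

Incoming column moisture flux per unit ridge length: F = V × PW = 15.5 × 19.1 = 296.05 mm·m/s.
Spread over the 32 km slope with efficiency ε = 0.47: R = ε·F/W = 0.47 × 296.05 / 32000 m = 4.348e-03 mm/s.
R = 4.348e-03 × 3600 = 15.7 mm/hr.

R ≈ 15.7 mm/hr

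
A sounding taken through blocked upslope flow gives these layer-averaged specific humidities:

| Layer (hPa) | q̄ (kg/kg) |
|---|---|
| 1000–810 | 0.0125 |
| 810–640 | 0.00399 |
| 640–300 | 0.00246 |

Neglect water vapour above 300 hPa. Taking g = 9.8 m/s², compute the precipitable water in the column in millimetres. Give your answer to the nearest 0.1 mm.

Precipitable water is the column-integrated vapour mass per unit area: PW = (1/g) Σ q̄ Δp, with q in kg/kg and Δp in Pa (1 kg/m² of water = 1 mm).
Layer 1000–810 hPa: Δp = 190 hPa = 19000 Pa, q̄ = 0.0125 kg/kg → 0.0125 × 19000 / 9.8 = 24.23 mm
Layer 810–640 hPa: Δp = 170 hPa = 17000 Pa, q̄ = 0.00399 kg/kg → 0.00399 × 17000 / 9.8 = 6.92 mm
Layer 640–300 hPa: Δp = 340 hPa = 34000 Pa, q̄ = 0.00246 kg/kg → 0.00246 × 34000 / 9.8 = 8.53 mm
PW = 24.23 + 6.92 + 8.53 = 39.68 ≈ 39.7 mm.

PW ≈ 39.7 mm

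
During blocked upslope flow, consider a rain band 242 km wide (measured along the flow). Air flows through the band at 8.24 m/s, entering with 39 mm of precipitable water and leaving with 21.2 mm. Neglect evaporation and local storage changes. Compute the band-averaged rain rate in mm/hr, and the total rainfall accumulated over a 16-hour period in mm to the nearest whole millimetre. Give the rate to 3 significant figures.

R ≈ 2.18 mm/hr; total ≈ 35 mm

Column moisture flux per unit crosswind length is F = V × PW.
Inflow: F_in = 8.24 × 39 = 321.36 mm·m/s
Outflow: F_out = 8.24 × 21.2 = 174.688 mm·m/s
Steady-state rate R = (F_in − F_out)/L = (321.36 − 174.688) / 242000 m = 6.061e-04 mm/s.
R = 6.061e-04 × 3600 = 2.18 mm/hr.
Over 16 h: total = 2.18 × 16 = 34.88 ≈ 35 mm.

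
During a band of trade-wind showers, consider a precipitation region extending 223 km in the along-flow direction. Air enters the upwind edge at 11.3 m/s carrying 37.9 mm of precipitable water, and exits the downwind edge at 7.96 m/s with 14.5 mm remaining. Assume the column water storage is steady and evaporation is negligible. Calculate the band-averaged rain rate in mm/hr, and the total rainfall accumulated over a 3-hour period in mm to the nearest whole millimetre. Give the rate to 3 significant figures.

Column moisture flux per unit crosswind length is F = V × PW.
Inflow: F_in = 11.3 × 37.9 = 428.27 mm·m/s
Outflow: F_out = 7.96 × 14.5 = 115.42 mm·m/s
Steady-state rate R = (F_in − F_out)/L = (428.27 − 115.42) / 223000 m = 1.403e-03 mm/s.
R = 1.403e-03 × 3600 = 5.05 mm/hr.
Over 3 h: total = 5.05 × 3 = 15.15 ≈ 15 mm.

R ≈ 5.05 mm/hr; total ≈ 15 mm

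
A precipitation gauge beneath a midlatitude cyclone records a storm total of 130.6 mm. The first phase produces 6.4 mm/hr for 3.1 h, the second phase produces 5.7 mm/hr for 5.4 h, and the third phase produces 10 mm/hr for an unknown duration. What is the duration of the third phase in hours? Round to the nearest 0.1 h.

Known phases: 6.4 × 3.1 + 5.7 × 5.4 = 19.84 + 30.78 = 50.62 mm.
Remaining depth = 130.6 − 50.62 = 79.98 mm.
Duration = 79.98 / 10 = 8.0 h.

duration ≈ 8.0 h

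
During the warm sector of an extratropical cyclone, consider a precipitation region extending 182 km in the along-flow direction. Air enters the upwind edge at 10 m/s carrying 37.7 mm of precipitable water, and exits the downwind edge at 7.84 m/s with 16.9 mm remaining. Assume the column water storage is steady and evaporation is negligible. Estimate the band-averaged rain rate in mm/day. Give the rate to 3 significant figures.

R ≈ 116 mm/day

Column moisture flux per unit crosswind length is F = V × PW.
Inflow: F_in = 10 × 37.7 = 377 mm·m/s
Outflow: F_out = 7.84 × 16.9 = 132.496 mm·m/s
Steady-state rate R = (F_in − F_out)/L = (377 − 132.496) / 182000 m = 1.343e-03 mm/s.
R = 1.343e-03 × 3600 × 24 = 116 mm/day.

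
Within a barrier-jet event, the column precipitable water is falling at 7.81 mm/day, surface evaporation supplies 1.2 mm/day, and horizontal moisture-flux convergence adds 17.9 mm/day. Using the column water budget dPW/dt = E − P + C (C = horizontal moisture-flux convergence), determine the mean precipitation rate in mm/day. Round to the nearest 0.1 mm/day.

P ≈ 26.9 mm/day

dPW/dt = -7.81 mm/day.
P = E + C − dPW/dt = 1.2 + (17.9) − (-7.81) = 26.9 mm/day.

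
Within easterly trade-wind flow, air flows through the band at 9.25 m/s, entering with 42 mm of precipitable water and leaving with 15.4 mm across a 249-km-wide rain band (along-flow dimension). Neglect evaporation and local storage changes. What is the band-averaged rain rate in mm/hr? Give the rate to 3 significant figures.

R ≈ 3.56 mm/hr

Column moisture flux per unit crosswind length is F = V × PW.
Inflow: F_in = 9.25 × 42 = 388.5 mm·m/s
Outflow: F_out = 9.25 × 15.4 = 142.45 mm·m/s
Steady-state rate R = (F_in − F_out)/L = (388.5 − 142.45) / 249000 m = 9.882e-04 mm/s.
R = 9.882e-04 × 3600 = 3.56 mm/hr.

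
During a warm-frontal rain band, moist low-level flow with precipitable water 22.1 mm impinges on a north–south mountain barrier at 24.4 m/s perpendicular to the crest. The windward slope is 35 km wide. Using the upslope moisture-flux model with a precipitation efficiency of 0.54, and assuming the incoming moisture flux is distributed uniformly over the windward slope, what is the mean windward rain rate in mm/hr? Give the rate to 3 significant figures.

R ≈ 30.0 mm/hr

Incoming column moisture flux per unit ridge length: F = V × PW = 24.4 × 22.1 = 539.24 mm·m/s.
Spread over the 35 km slope with efficiency ε = 0.54: R = ε·F/W = 0.54 × 539.24 / 35000 m = 8.320e-03 mm/s.
R = 8.320e-03 × 3600 = 30.0 mm/hr.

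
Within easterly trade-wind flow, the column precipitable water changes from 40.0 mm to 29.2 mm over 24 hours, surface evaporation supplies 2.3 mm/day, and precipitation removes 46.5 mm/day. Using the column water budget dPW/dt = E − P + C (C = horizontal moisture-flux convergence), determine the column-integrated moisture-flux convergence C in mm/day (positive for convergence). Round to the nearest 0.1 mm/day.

dPW/dt = (29.2 − 40.0) mm / (24/24 day) = -10.800 mm/day.
C = dPW/dt − E + P = (-10.800) − 2.3 + 46.5 = 33.4 mm/day.

C ≈ 33.4 mm/day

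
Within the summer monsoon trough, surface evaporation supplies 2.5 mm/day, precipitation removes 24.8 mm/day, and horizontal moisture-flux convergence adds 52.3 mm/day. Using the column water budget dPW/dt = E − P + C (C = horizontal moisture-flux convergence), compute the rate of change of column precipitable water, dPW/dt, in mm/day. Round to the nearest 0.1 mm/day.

dPW/dt ≈ 30.0 mm/day

dPW/dt = E − P + C = 2.5 − 24.8 + (52.3) = 30.0 mm/day.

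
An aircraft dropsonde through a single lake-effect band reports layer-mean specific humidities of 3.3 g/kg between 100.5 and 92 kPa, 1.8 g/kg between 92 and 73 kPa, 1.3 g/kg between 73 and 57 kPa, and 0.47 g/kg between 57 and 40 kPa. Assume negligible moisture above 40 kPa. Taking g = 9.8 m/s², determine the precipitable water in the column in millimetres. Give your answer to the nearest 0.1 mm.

PW ≈ 9.3 mm

Precipitable water is the column-integrated vapour mass per unit area: PW = (1/g) Σ q̄ Δp, with q in kg/kg and Δp in Pa (1 kg/m² of water = 1 mm).
Layer 100.5–92 kPa: Δp = 85 hPa = 8500 Pa, q̄ = 0.0033 kg/kg → 0.0033 × 8500 / 9.8 = 2.86 mm
Layer 92–73 kPa: Δp = 190 hPa = 19000 Pa, q̄ = 0.0018 kg/kg → 0.0018 × 19000 / 9.8 = 3.49 mm
Layer 73–57 kPa: Δp = 160 hPa = 16000 Pa, q̄ = 0.0013 kg/kg → 0.0013 × 16000 / 9.8 = 2.12 mm
Layer 57–40 kPa: Δp = 170 hPa = 17000 Pa, q̄ = 0.00047 kg/kg → 0.00047 × 17000 / 9.8 = 0.82 mm
PW = 2.86 + 3.49 + 2.12 + 0.82 = 9.29 ≈ 9.3 mm.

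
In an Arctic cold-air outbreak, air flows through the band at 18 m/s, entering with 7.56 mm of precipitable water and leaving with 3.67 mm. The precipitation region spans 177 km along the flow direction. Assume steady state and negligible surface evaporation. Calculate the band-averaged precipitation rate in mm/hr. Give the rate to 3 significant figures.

R ≈ 1.42 mm/hr

Column moisture flux per unit crosswind length is F = V × PW.
Inflow: F_in = 18 × 7.56 = 136.08 mm·m/s
Outflow: F_out = 18 × 3.67 = 66.06 mm·m/s
Steady-state rate R = (F_in − F_out)/L = (136.08 − 66.06) / 177000 m = 3.956e-04 mm/s.
R = 3.956e-04 × 3600 = 1.42 mm/hr.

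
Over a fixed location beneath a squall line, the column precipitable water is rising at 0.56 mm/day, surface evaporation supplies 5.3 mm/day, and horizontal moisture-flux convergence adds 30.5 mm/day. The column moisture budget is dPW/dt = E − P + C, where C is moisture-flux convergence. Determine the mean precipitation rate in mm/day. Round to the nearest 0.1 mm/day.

P ≈ 35.2 mm/day

dPW/dt = +0.56 mm/day.
P = E + C − dPW/dt = 5.3 + (30.5) − (+0.56) = 35.2 mm/day.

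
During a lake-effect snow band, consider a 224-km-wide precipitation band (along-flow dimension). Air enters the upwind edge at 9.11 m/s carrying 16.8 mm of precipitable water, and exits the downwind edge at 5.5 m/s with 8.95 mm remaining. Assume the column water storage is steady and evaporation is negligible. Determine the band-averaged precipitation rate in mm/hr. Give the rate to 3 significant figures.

R ≈ 1.67 mm/hr

Column moisture flux per unit crosswind length is F = V × PW.
Inflow: F_in = 9.11 × 16.8 = 153.048 mm·m/s
Outflow: F_out = 5.5 × 8.95 = 49.225 mm·m/s
Steady-state rate R = (F_in − F_out)/L = (153.048 − 49.225) / 224000 m = 4.635e-04 mm/s.
R = 4.635e-04 × 3600 = 1.67 mm/hr.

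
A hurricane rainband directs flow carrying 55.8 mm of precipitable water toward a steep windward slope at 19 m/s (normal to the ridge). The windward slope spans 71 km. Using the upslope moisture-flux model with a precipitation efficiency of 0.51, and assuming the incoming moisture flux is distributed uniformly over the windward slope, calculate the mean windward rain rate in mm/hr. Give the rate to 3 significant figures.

R ≈ 27.4 mm/hr

Incoming column moisture flux per unit ridge length: F = V × PW = 19 × 55.8 = 1060.2 mm·m/s.
Spread over the 71 km slope with efficiency ε = 0.51: R = ε·F/W = 0.51 × 1060.2 / 71000 m = 7.616e-03 mm/s.
R = 7.616e-03 × 3600 = 27.4 mm/hr.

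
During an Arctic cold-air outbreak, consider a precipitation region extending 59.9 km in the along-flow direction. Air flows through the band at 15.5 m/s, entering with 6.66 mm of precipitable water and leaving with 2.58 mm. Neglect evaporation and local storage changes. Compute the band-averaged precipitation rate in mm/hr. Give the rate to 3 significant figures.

R ≈ 3.80 mm/hr

Column moisture flux per unit crosswind length is F = V × PW.
Inflow: F_in = 15.5 × 6.66 = 103.23 mm·m/s
Outflow: F_out = 15.5 × 2.58 = 39.99 mm·m/s
Steady-state rate R = (F_in − F_out)/L = (103.23 − 39.99) / 59900 m = 1.056e-03 mm/s.
R = 1.056e-03 × 3600 = 3.80 mm/hr.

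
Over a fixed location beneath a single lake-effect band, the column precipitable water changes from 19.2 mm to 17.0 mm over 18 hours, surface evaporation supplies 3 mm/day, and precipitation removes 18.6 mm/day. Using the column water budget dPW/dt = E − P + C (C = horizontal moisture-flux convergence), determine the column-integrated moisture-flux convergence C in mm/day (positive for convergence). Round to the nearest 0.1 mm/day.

C ≈ 12.7 mm/day

dPW/dt = (17.0 − 19.2) mm / (18/24 day) = -2.933 mm/day.
C = dPW/dt − E + P = (-2.933) − 3 + 18.6 = 12.7 mm/day.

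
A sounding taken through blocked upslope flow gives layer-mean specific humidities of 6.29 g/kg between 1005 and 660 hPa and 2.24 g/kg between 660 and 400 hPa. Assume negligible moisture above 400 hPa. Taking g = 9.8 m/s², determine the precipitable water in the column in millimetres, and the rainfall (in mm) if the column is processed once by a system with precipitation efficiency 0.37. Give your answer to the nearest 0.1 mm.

PW ≈ 28.1 mm; rainfall ≈ 10.4 mm

Precipitable water is the column-integrated vapour mass per unit area: PW = (1/g) Σ q̄ Δp, with q in kg/kg and Δp in Pa (1 kg/m² of water = 1 mm).
Layer 1005–660 hPa: Δp = 345 hPa = 34500 Pa, q̄ = 0.00629 kg/kg → 0.00629 × 34500 / 9.8 = 22.14 mm
Layer 660–400 hPa: Δp = 260 hPa = 26000 Pa, q̄ = 0.00224 kg/kg → 0.00224 × 26000 / 9.8 = 5.94 mm
PW = 22.14 + 5.94 = 28.08 ≈ 28.1 mm.
Rainfall = ε × PW = 0.37 × 28.1 = 10.4 mm.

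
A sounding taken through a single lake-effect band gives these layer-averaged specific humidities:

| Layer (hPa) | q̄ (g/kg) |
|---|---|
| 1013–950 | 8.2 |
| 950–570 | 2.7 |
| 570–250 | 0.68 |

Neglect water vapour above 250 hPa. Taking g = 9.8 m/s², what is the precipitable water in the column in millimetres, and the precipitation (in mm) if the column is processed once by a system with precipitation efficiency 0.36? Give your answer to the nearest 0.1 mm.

PW ≈ 18.0 mm; precipitation ≈ 6.5 mm

Precipitable water is the column-integrated vapour mass per unit area: PW = (1/g) Σ q̄ Δp, with q in kg/kg and Δp in Pa (1 kg/m² of water = 1 mm).
Layer 1013–950 hPa: Δp = 63 hPa = 6300 Pa, q̄ = 0.0082 kg/kg → 0.0082 × 6300 / 9.8 = 5.27 mm
Layer 950–570 hPa: Δp = 380 hPa = 38000 Pa, q̄ = 0.0027 kg/kg → 0.0027 × 38000 / 9.8 = 10.47 mm
Layer 570–250 hPa: Δp = 320 hPa = 32000 Pa, q̄ = 0.00068 kg/kg → 0.00068 × 32000 / 9.8 = 2.22 mm
PW = 5.27 + 10.47 + 2.22 = 17.96 ≈ 18.0 mm.
Precipitation = ε × PW = 0.36 × 18.0 = 6.5 mm.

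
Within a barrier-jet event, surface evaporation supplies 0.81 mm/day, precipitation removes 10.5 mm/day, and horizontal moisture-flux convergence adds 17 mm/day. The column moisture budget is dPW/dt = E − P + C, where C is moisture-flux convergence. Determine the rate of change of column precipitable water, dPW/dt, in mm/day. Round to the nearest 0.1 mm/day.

dPW/dt ≈ 7.3 mm/day

dPW/dt = E − P + C = 0.81 − 10.5 + (17) = 7.3 mm/day.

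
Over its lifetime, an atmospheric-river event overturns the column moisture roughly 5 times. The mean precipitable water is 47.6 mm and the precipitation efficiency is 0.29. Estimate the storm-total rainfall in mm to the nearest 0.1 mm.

Each cycle deposits ε × PW = 0.29 × 47.6 = 13.804 mm.
Over 5 cycles: 5 × 13.804 = 69.0 mm.

rainfall ≈ 69.0 mm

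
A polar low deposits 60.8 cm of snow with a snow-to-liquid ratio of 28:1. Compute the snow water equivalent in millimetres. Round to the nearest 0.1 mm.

SWE = snow depth / ratio = 60.8 cm / 28 = 2.171 cm = 21.7 mm.

SWE ≈ 21.7 mm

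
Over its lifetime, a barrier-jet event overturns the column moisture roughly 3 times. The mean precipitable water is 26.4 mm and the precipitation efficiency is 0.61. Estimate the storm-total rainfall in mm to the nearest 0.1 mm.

rainfall ≈ 48.3 mm

Each cycle deposits ε × PW = 0.61 × 26.4 = 16.104 mm.
Over 3 cycles: 3 × 16.104 = 48.3 mm.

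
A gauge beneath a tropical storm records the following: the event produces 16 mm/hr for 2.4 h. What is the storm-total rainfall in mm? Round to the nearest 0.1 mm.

Total = Σ Rᵢ Δtᵢ = 16 × 2.4
      = 38.4 = 38.4 mm.

total ≈ 38.4 mm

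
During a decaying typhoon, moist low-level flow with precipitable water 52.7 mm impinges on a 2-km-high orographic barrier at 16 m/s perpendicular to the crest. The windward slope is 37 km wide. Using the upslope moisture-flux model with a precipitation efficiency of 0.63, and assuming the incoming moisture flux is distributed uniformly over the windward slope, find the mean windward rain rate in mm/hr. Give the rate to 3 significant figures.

Incoming column moisture flux per unit ridge length: F = V × PW = 16 × 52.7 = 843.2 mm·m/s.
Spread over the 37 km slope with efficiency ε = 0.63: R = ε·F/W = 0.63 × 843.2 / 37000 m = 1.436e-02 mm/s.
R = 1.436e-02 × 3600 = 51.7 mm/hr.

R ≈ 51.7 mm/hr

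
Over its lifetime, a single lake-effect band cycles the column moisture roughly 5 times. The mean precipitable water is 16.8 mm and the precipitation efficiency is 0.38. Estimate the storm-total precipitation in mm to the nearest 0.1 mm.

Each cycle deposits ε × PW = 0.38 × 16.8 = 6.384 mm.
Over 5 cycles: 5 × 6.384 = 31.9 mm.

precipitation ≈ 31.9 mm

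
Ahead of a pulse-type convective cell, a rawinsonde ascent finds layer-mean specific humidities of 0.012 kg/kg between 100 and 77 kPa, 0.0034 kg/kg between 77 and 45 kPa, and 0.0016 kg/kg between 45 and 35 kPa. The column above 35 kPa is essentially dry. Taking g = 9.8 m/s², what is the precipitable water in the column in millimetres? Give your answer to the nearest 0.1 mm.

PW ≈ 40.9 mm

Precipitable water is the column-integrated vapour mass per unit area: PW = (1/g) Σ q̄ Δp, with q in kg/kg and Δp in Pa (1 kg/m² of water = 1 mm).
Layer 100–77 kPa: Δp = 230 hPa = 23000 Pa, q̄ = 0.012 kg/kg → 0.012 × 23000 / 9.8 = 28.16 mm
Layer 77–45 kPa: Δp = 320 hPa = 32000 Pa, q̄ = 0.0034 kg/kg → 0.0034 × 32000 / 9.8 = 11.10 mm
Layer 45–35 kPa: Δp = 100 hPa = 10000 Pa, q̄ = 0.0016 kg/kg → 0.0016 × 10000 / 9.8 = 1.63 mm
PW = 28.16 + 11.10 + 1.63 = 40.89 ≈ 40.9 mm.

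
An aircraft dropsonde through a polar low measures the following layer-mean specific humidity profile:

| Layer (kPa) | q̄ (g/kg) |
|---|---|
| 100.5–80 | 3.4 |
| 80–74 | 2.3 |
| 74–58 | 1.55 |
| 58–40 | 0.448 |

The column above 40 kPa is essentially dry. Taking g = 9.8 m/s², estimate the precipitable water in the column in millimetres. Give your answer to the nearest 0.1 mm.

Precipitable water is the column-integrated vapour mass per unit area: PW = (1/g) Σ q̄ Δp, with q in kg/kg and Δp in Pa (1 kg/m² of water = 1 mm).
Layer 100.5–80 kPa: Δp = 205 hPa = 20500 Pa, q̄ = 0.0034 kg/kg → 0.0034 × 20500 / 9.8 = 7.11 mm
Layer 80–74 kPa: Δp = 60 hPa = 6000 Pa, q̄ = 0.0023 kg/kg → 0.0023 × 6000 / 9.8 = 1.41 mm
Layer 74–58 kPa: Δp = 160 hPa = 16000 Pa, q̄ = 0.00155 kg/kg → 0.00155 × 16000 / 9.8 = 2.53 mm
Layer 58–40 kPa: Δp = 180 hPa = 18000 Pa, q̄ = 0.000448 kg/kg → 0.000448 × 18000 / 9.8 = 0.82 mm
PW = 7.11 + 1.41 + 2.53 + 0.82 = 11.87 ≈ 11.9 mm.

PW ≈ 11.9 mm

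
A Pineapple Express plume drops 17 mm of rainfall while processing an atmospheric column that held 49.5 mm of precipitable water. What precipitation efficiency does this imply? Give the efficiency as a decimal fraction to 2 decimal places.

ε ≈ 0.34

ε = rainfall / PW = 17 / 49.5 = 0.34.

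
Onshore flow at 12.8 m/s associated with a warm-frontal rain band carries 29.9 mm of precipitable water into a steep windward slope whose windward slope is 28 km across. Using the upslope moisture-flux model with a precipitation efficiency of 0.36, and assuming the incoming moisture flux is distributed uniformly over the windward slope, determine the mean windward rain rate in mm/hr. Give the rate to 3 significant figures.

Incoming column moisture flux per unit ridge length: F = V × PW = 12.8 × 29.9 = 382.72 mm·m/s.
Spread over the 28 km slope with efficiency ε = 0.36: R = ε·F/W = 0.36 × 382.72 / 28000 m = 4.921e-03 mm/s.
R = 4.921e-03 × 3600 = 17.7 mm/hr.

R ≈ 17.7 mm/hr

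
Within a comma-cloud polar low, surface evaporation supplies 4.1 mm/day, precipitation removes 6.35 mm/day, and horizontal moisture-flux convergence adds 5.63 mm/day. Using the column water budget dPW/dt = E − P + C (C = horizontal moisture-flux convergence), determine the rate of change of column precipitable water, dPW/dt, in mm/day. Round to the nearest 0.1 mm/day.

dPW/dt ≈ 3.4 mm/day

dPW/dt = E − P + C = 4.1 − 6.35 + (5.63) = 3.4 mm/day.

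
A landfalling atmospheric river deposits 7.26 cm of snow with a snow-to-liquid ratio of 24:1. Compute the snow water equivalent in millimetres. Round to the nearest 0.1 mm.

SWE ≈ 3.0 mm

SWE = snow depth / ratio = 7.26 cm / 24 = 0.302 cm = 3.0 mm.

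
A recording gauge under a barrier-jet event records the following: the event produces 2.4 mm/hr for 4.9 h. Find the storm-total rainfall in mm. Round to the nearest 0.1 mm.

total ≈ 11.8 mm

Total = Σ Rᵢ Δtᵢ = 2.4 × 4.9
      = 11.76 = 11.8 mm.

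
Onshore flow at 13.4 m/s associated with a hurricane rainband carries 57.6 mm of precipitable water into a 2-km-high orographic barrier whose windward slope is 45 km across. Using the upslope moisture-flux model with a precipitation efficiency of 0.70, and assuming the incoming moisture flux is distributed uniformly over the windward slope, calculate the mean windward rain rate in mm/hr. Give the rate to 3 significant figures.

Incoming column moisture flux per unit ridge length: F = V × PW = 13.4 × 57.6 = 771.84 mm·m/s.
Spread over the 45 km slope with efficiency ε = 0.70: R = ε·F/W = 0.70 × 771.84 / 45000 m = 1.201e-02 mm/s.
R = 1.201e-02 × 3600 = 43.2 mm/hr.

R ≈ 43.2 mm/hr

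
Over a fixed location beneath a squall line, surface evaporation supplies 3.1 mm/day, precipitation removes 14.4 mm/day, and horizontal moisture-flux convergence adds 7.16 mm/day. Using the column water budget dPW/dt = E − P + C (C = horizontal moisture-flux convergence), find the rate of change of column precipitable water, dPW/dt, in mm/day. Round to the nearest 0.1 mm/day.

dPW/dt = E − P + C = 3.1 − 14.4 + (7.16) = -4.1 mm/day.

dPW/dt ≈ -4.1 mm/day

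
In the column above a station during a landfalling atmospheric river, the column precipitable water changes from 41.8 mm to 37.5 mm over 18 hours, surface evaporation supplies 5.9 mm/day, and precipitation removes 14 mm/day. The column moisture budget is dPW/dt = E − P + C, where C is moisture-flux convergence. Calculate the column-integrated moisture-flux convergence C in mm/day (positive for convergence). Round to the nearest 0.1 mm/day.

C ≈ 2.4 mm/day

dPW/dt = (37.5 − 41.8) mm / (18/24 day) = -5.733 mm/day.
C = dPW/dt − E + P = (-5.733) − 5.9 + 14 = 2.4 mm/day.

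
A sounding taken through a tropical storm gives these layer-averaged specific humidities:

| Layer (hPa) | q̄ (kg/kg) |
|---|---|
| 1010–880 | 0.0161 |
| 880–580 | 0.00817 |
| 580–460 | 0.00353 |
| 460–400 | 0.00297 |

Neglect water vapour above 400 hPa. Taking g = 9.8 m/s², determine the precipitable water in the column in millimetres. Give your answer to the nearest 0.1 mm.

Precipitable water is the column-integrated vapour mass per unit area: PW = (1/g) Σ q̄ Δp, with q in kg/kg and Δp in Pa (1 kg/m² of water = 1 mm).
Layer 1010–880 hPa: Δp = 130 hPa = 13000 Pa, q̄ = 0.0161 kg/kg → 0.0161 × 13000 / 9.8 = 21.36 mm
Layer 880–580 hPa: Δp = 300 hPa = 30000 Pa, q̄ = 0.00817 kg/kg → 0.00817 × 30000 / 9.8 = 25.01 mm
Layer 580–460 hPa: Δp = 120 hPa = 12000 Pa, q̄ = 0.00353 kg/kg → 0.00353 × 12000 / 9.8 = 4.32 mm
Layer 460–400 hPa: Δp = 60 hPa = 6000 Pa, q̄ = 0.00297 kg/kg → 0.00297 × 6000 / 9.8 = 1.82 mm
PW = 21.36 + 25.01 + 4.32 + 1.82 = 52.51 ≈ 52.5 mm.

PW ≈ 52.5 mm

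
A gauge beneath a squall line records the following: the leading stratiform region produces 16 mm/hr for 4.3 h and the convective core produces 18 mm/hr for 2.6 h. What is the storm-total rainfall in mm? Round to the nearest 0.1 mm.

Total = Σ Rᵢ Δtᵢ = 16 × 4.3 + 18 × 2.6
      = 68.8 + 46.8 = 115.6 mm.

total ≈ 115.6 mm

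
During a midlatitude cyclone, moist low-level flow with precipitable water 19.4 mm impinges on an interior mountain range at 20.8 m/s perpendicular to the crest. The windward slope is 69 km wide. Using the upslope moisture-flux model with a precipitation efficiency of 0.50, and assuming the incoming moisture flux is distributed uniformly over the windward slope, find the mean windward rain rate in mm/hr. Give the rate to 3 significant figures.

R ≈ 10.5 mm/hr

Incoming column moisture flux per unit ridge length: F = V × PW = 20.8 × 19.4 = 403.52 mm·m/s.
Spread over the 69 km slope with efficiency ε = 0.50: R = ε·F/W = 0.50 × 403.52 / 69000 m = 2.924e-03 mm/s.
R = 2.924e-03 × 3600 = 10.5 mm/hr.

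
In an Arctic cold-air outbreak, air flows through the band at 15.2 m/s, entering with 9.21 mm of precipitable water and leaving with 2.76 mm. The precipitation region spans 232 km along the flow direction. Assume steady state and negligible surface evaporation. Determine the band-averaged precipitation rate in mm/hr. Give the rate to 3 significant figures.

Column moisture flux per unit crosswind length is F = V × PW.
Inflow: F_in = 15.2 × 9.21 = 139.992 mm·m/s
Outflow: F_out = 15.2 × 2.76 = 41.952 mm·m/s
Steady-state rate R = (F_in − F_out)/L = (139.992 − 41.952) / 232000 m = 4.226e-04 mm/s.
R = 4.226e-04 × 3600 = 1.52 mm/hr.

R ≈ 1.52 mm/hr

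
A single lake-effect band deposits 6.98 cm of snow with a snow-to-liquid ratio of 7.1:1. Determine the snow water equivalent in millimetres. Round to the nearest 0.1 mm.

SWE = snow depth / ratio = 6.98 cm / 7.1 = 0.983 cm = 9.8 mm.

SWE ≈ 9.8 mm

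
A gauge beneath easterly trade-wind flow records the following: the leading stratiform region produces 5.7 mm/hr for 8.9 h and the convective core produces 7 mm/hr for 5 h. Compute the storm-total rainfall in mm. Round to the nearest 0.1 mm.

Total = Σ Rᵢ Δtᵢ = 5.7 × 8.9 + 7 × 5
      = 50.73 + 35 = 85.7 mm.

total ≈ 85.7 mm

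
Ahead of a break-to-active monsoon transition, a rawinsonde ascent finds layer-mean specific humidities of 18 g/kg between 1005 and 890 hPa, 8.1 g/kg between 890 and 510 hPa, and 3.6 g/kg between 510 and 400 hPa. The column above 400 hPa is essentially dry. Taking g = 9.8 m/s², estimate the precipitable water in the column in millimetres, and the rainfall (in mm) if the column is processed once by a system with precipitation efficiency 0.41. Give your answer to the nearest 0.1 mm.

PW ≈ 56.6 mm; rainfall ≈ 23.2 mm

Precipitable water is the column-integrated vapour mass per unit area: PW = (1/g) Σ q̄ Δp, with q in kg/kg and Δp in Pa (1 kg/m² of water = 1 mm).
Layer 1005–890 hPa: Δp = 115 hPa = 11500 Pa, q̄ = 0.018 kg/kg → 0.018 × 11500 / 9.8 = 21.12 mm
Layer 890–510 hPa: Δp = 380 hPa = 38000 Pa, q̄ = 0.0081 kg/kg → 0.0081 × 38000 / 9.8 = 31.41 mm
Layer 510–400 hPa: Δp = 110 hPa = 11000 Pa, q̄ = 0.0036 kg/kg → 0.0036 × 11000 / 9.8 = 4.04 mm
PW = 21.12 + 31.41 + 4.04 = 56.57 ≈ 56.6 mm.
Rainfall = ε × PW = 0.41 × 56.6 = 23.2 mm.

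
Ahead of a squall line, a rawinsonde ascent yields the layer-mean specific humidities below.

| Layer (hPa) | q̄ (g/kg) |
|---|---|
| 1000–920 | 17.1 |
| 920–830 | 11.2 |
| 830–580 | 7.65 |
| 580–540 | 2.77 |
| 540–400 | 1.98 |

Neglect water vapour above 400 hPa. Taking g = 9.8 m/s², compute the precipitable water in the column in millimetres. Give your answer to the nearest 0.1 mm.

PW ≈ 47.7 mm

Precipitable water is the column-integrated vapour mass per unit area: PW = (1/g) Σ q̄ Δp, with q in kg/kg and Δp in Pa (1 kg/m² of water = 1 mm).
Layer 1000–920 hPa: Δp = 80 hPa = 8000 Pa, q̄ = 0.0171 kg/kg → 0.0171 × 8000 / 9.8 = 13.96 mm
Layer 920–830 hPa: Δp = 90 hPa = 9000 Pa, q̄ = 0.0112 kg/kg → 0.0112 × 9000 / 9.8 = 10.29 mm
Layer 830–580 hPa: Δp = 250 hPa = 25000 Pa, q̄ = 0.00765 kg/kg → 0.00765 × 25000 / 9.8 = 19.52 mm
Layer 580–540 hPa: Δp = 40 hPa = 4000 Pa, q̄ = 0.00277 kg/kg → 0.00277 × 4000 / 9.8 = 1.13 mm
Layer 540–400 hPa: Δp = 140 hPa = 14000 Pa, q̄ = 0.00198 kg/kg → 0.00198 × 14000 / 9.8 = 2.83 mm
PW = 13.96 + 10.29 + 19.52 + 1.13 + 2.83 = 47.73 ≈ 47.7 mm.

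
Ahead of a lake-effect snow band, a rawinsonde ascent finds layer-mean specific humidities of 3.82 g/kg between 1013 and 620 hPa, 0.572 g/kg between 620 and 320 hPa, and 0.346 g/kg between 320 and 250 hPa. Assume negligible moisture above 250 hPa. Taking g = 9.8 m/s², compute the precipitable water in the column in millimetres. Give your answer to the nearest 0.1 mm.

Precipitable water is the column-integrated vapour mass per unit area: PW = (1/g) Σ q̄ Δp, with q in kg/kg and Δp in Pa (1 kg/m² of water = 1 mm).
Layer 1013–620 hPa: Δp = 393 hPa = 39300 Pa, q̄ = 0.00382 kg/kg → 0.00382 × 39300 / 9.8 = 15.32 mm
Layer 620–320 hPa: Δp = 300 hPa = 30000 Pa, q̄ = 0.000572 kg/kg → 0.000572 × 30000 / 9.8 = 1.75 mm
Layer 320–250 hPa: Δp = 70 hPa = 7000 Pa, q̄ = 0.000346 kg/kg → 0.000346 × 7000 / 9.8 = 0.25 mm
PW = 15.32 + 1.75 + 0.25 = 17.32 ≈ 17.3 mm.

PW ≈ 17.3 mm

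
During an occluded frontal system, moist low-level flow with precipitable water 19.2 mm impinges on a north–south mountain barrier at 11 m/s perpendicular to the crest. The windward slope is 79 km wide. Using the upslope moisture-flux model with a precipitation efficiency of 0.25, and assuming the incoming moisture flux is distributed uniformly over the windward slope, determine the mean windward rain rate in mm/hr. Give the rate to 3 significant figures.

R ≈ 2.41 mm/hr

Incoming column moisture flux per unit ridge length: F = V × PW = 11 × 19.2 = 211.2 mm·m/s.
Spread over the 79 km slope with efficiency ε = 0.25: R = ε·F/W = 0.25 × 211.2 / 79000 m = 6.684e-04 mm/s.
R = 6.684e-04 × 3600 = 2.41 mm/hr.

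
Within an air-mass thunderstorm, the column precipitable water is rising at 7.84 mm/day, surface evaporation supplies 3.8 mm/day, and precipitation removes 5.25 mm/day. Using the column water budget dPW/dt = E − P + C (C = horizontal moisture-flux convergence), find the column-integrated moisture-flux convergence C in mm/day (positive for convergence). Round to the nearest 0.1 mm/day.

dPW/dt = +7.84 mm/day.
C = dPW/dt − E + P = (+7.84) − 3.8 + 5.25 = 9.3 mm/day.

C ≈ 9.3 mm/day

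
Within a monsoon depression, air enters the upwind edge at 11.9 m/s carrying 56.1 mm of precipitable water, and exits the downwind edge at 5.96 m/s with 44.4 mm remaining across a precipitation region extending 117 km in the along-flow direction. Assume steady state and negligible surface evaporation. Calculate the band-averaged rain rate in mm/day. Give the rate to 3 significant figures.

R ≈ 298 mm/day

Column moisture flux per unit crosswind length is F = V × PW.
Inflow: F_in = 11.9 × 56.1 = 667.59 mm·m/s
Outflow: F_out = 5.96 × 44.4 = 264.624 mm·m/s
Steady-state rate R = (F_in − F_out)/L = (667.59 − 264.624) / 117000 m = 3.444e-03 mm/s.
R = 3.444e-03 × 3600 × 24 = 298 mm/day.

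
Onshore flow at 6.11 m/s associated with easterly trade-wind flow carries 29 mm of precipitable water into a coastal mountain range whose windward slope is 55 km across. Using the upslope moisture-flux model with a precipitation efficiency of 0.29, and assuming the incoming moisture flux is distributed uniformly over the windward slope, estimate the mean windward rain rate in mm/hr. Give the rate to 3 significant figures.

Incoming column moisture flux per unit ridge length: F = V × PW = 6.11 × 29 = 177.19 mm·m/s.
Spread over the 55 km slope with efficiency ε = 0.29: R = ε·F/W = 0.29 × 177.19 / 55000 m = 9.343e-04 mm/s.
R = 9.343e-04 × 3600 = 3.36 mm/hr.

R ≈ 3.36 mm/hr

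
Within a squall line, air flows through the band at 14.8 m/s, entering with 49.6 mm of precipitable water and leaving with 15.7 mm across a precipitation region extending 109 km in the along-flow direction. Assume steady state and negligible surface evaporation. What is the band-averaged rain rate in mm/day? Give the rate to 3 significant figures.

R ≈ 398 mm/day

Column moisture flux per unit crosswind length is F = V × PW.
Inflow: F_in = 14.8 × 49.6 = 734.08 mm·m/s
Outflow: F_out = 14.8 × 15.7 = 232.36 mm·m/s
Steady-state rate R = (F_in − F_out)/L = (734.08 − 232.36) / 109000 m = 4.603e-03 mm/s.
R = 4.603e-03 × 3600 × 24 = 398 mm/day.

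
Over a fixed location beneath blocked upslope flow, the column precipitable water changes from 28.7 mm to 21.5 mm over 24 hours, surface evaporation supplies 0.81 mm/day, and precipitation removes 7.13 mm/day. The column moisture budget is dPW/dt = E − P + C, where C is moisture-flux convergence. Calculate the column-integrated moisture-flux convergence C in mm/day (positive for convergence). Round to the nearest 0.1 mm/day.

C ≈ -0.9 mm/day

dPW/dt = (21.5 − 28.7) mm / (24/24 day) = -7.200 mm/day.
C = dPW/dt − E + P = (-7.200) − 0.81 + 7.13 = -0.9 mm/day.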